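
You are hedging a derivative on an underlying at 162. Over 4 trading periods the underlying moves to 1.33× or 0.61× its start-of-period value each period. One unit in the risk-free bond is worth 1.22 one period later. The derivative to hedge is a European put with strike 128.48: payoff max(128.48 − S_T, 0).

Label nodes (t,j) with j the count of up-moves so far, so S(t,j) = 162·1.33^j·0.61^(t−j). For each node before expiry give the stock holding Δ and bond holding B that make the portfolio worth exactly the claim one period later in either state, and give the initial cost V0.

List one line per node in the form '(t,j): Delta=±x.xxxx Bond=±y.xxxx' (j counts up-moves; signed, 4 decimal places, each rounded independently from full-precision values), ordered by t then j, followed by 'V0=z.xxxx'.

No-arbitrage ⇒ martingale measure with p* = (R−d)/(u−d) = 0.8472.
Terminal payoffs: V(4,0)=106.0497, V(4,1)=79.5747, V(4,2)=21.8504, V(4,3)=0.0000, V(4,4)=0.0000
Node (3,0) S=36.7709: V=(p*·79.5747+(1−p*)·106.0497)/1.22=68.5406; Δ=(79.5747−106.0497)/(48.9053−22.4303)=-1.0000; B=V−Δ·S=105.3115
Node (3,1) S=80.1727: V=(p*·21.8504+(1−p*)·79.5747)/1.22=25.1388; Δ=(21.8504−79.5747)/(106.6296−48.9053)=-1.0000; B=V−Δ·S=105.3115
Node (3,2) S=174.8027: V=(p*·0.0000+(1−p*)·21.8504)/1.22=2.7363; Δ=(0.0000−21.8504)/(232.4876−106.6296)=-0.1736; B=V−Δ·S=33.0840
Node (3,3) S=381.1272: V=(p*·0.0000+(1−p*)·0.0000)/1.22=0.0000; Δ=(0.0000−0.0000)/(506.8992−232.4876)=0.0000; B=V−Δ·S=0.0000
Node (2,0) S=60.2802: V=(p*·25.1388+(1−p*)·68.5406)/1.22=26.0407; Δ=(25.1388−68.5406)/(80.1727−36.7709)=-1.0000; B=V−Δ·S=86.3209
Node (2,1) S=131.4306: V=(p*·2.7363+(1−p*)·25.1388)/1.22=5.0483; Δ=(2.7363−25.1388)/(174.8027−80.1727)=-0.2367; B=V−Δ·S=36.1629
Node (2,2) S=286.5618: V=(p*·0.0000+(1−p*)·2.7363)/1.22=0.3427; Δ=(0.0000−2.7363)/(381.1272−174.8027)=-0.0133; B=V−Δ·S=4.1430
Node (1,0) S=98.8200: V=(p*·5.0483+(1−p*)·26.0407)/1.22=6.7668; Δ=(5.0483−26.0407)/(131.4306−60.2802)=-0.2950; B=V−Δ·S=35.9229
Node (1,1) S=215.4600: V=(p*·0.3427+(1−p*)·5.0483)/1.22=0.8701; Δ=(0.3427−5.0483)/(286.5618−131.4306)=-0.0303; B=V−Δ·S=7.4057
Node (0,0) S=162.0000: V=(p*·0.8701+(1−p*)·6.7668)/1.22=1.4516; Δ=(0.8701−6.7668)/(215.4600−98.8200)=-0.0506; B=V−Δ·S=9.6414
The time-0 hedge costs 1.4516, which is the no-arbitrage price.

(0,0): Delta=-0.0506 Bond=9.6414
(1,0): Delta=-0.2950 Bond=35.9229
(1,1): Delta=-0.0303 Bond=7.4057
(2,0): Delta=-1.0000 Bond=86.3209
(2,1): Delta=-0.2367 Bond=36.1629
(2,2): Delta=-0.0133 Bond=4.1430
(3,0): Delta=-1.0000 Bond=105.3115
(3,1): Delta=-1.0000 Bond=105.3115
(3,2): Delta=-0.1736 Bond=33.0840
(3,3): Delta=0.0000 Bond=0.0000
V0=1.4516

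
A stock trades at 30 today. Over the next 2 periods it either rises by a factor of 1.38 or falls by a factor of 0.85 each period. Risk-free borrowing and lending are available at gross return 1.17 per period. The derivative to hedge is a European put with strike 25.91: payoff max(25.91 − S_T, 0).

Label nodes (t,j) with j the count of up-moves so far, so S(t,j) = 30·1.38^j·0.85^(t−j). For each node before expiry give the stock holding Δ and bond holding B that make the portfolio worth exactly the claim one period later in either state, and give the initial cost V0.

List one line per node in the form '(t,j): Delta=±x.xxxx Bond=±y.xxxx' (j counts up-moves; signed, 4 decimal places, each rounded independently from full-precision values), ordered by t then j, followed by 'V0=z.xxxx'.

No-arbitrage ⇒ martingale measure with p* = (R−d)/(u−d) = 0.6038.
Terminal values V(2,·): V(2,0)=4.2350, V(2,1)=0.0000, V(2,2)=0.0000
Node (1,0) S=25.5000: V=(p*·0.0000+(1−p*)·4.2350)/1.17=1.4342; Δ=(0.0000−4.2350)/(35.1900−21.6750)=-0.3134; B=V−Δ·S=9.4248
Node (1,1) S=41.4000: V=(p*·0.0000+(1−p*)·0.0000)/1.17=0.0000; Δ=(0.0000−0.0000)/(57.1320−35.1900)=0.0000; B=V−Δ·S=0.0000
Node (0,0) S=30.0000: V=(p*·0.0000+(1−p*)·1.4342)/1.17=0.4857; Δ=(0.0000−1.4342)/(41.4000−25.5000)=-0.0902; B=V−Δ·S=3.1917
Self-financing check: at every node Δ·S+B equals the discounted successor values.

(0,0): Delta=-0.0902 Bond=3.1917
(1,0): Delta=-0.3134 Bond=9.4248
(1,1): Delta=0.0000 Bond=0.0000
V0=0.4857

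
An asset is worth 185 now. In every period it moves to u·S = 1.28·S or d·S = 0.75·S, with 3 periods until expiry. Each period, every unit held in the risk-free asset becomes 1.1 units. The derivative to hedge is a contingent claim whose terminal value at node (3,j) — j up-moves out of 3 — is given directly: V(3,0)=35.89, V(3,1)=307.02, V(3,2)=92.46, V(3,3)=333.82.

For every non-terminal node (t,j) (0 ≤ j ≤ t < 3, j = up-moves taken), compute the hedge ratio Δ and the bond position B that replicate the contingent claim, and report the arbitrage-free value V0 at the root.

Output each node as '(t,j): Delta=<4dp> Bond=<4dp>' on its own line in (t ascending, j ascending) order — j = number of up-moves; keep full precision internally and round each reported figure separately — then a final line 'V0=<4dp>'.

(0,0): Delta=0.3396 Bond=94.0403
(1,0): Delta=-0.6133 Bond=235.6521
(1,1): Delta=0.6267 Bond=35.4517
(2,0): Delta=4.9159 Bond=-316.1678
(2,1): Delta=-2.2794 Bond=555.1297
(2,2): Delta=1.5024 Bond=-226.4429
V0=156.8613

No-arbitrage ⇒ martingale measure with p* = (R−d)/(u−d) = 0.6604.
Terminal payoffs: V(3,0)=35.8900, V(3,1)=307.0200, V(3,2)=92.4600, V(3,3)=333.8200
(2,0): S=104.0625. Δ = (V_up−V_dn)/(S_up−S_dn) = (307.0200−35.8900)/(133.2000−78.0469) = 4.9159. V = [p*·307.0200 + (1−p*)·35.8900]/1.1 = 195.3983. B = V − Δ·S = -316.1678.
(2,1): S=177.6000. Δ = (V_up−V_dn)/(S_up−S_dn) = (92.4600−307.0200)/(227.3280−133.2000) = -2.2794. V = [p*·92.4600 + (1−p*)·307.0200]/1.1 = 150.2995. B = V − Δ·S = 555.1297.
(2,2): S=303.1040. Δ = (V_up−V_dn)/(S_up−S_dn) = (333.8200−92.4600)/(387.9731−227.3280) = 1.5024. V = [p*·333.8200 + (1−p*)·92.4600]/1.1 = 228.9533. B = V − Δ·S = -226.4429.
(1,0): S=138.7500. Δ = (V_up−V_dn)/(S_up−S_dn) = (150.2995−195.3983)/(177.6000−104.0625) = -0.6133. V = [p*·150.2995 + (1−p*)·195.3983]/1.1 = 150.5601. B = V − Δ·S = 235.6521.
(1,1): S=236.8000. Δ = (V_up−V_dn)/(S_up−S_dn) = (228.9533−150.2995)/(303.1040−177.6000) = 0.6267. V = [p*·228.9533 + (1−p*)·150.2995]/1.1 = 183.8552. B = V − Δ·S = 35.4517.
(0,0): S=185.0000. Δ = (V_up−V_dn)/(S_up−S_dn) = (183.8552−150.5601)/(236.8000−138.7500) = 0.3396. V = [p*·183.8552 + (1−p*)·150.5601]/1.1 = 156.8613. B = V − Δ·S = 94.0403.
Each (Δ,B) replicates both successor values, so the strategy is self-financing and V0 is arbitrage-free.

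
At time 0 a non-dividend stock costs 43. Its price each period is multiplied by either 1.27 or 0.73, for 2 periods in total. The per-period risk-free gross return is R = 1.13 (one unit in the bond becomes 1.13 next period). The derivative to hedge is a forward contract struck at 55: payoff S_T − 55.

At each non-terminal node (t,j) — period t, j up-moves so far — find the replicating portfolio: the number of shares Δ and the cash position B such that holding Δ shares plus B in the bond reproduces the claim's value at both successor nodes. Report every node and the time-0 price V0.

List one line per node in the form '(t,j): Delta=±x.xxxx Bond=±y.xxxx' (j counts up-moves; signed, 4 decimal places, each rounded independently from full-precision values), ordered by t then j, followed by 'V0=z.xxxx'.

(0,0): Delta=1.0000 Bond=-43.0731
(1,0): Delta=1.0000 Bond=-48.6726
(1,1): Delta=1.0000 Bond=-48.6726
V0=-0.0731

Under the risk-neutral measure, an up-move has probability p* = (R−d)/(u−d) = 0.7407 and values discount at R = 1.13.
At expiry t=2: V(2,0)=-32.0853, V(2,1)=-15.1347, V(2,2)=14.3547
  t=1,j=0: stock 31.3900 → up 39.8653 (V=-15.1347), down 22.9147 (V=-32.0853). Price -17.2826; hedge Δ=1.0000, bond B=-48.6726.
  t=1,j=1: stock 54.6100 → up 69.3547 (V=14.3547), down 39.8653 (V=-15.1347). Price 5.9374; hedge Δ=1.0000, bond B=-48.6726.
  t=0,j=0: stock 43.0000 → up 54.6100 (V=5.9374), down 31.3900 (V=-17.2826). Price -0.0731; hedge Δ=1.0000, bond B=-43.0731.
Check: Δ(0,0)·S0 + B(0,0) = -0.0731 = V0.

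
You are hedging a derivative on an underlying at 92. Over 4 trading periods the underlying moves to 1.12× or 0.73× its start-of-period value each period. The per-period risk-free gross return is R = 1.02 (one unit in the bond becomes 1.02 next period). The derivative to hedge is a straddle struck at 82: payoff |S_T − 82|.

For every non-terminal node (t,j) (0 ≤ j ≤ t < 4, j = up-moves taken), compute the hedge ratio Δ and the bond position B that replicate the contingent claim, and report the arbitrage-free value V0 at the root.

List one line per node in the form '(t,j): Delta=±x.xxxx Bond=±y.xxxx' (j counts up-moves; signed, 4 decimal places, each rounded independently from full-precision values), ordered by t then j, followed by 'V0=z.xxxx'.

(0,0): Delta=0.3647 Bond=-4.7123
(1,0): Delta=-0.4986 Bond=53.1716
(1,1): Delta=0.5587 Bond=-24.7991
(2,0): Delta=-1.0000 Bond=78.8158
(2,1): Delta=-0.3859 Bond=45.7589
(2,2): Delta=0.7710 Bond=-49.7964
(3,0): Delta=-1.0000 Bond=80.3922
(3,1): Delta=-1.0000 Bond=80.3922
(3,2): Delta=-0.2479 Bond=35.0471
(3,3): Delta=1.0000 Bond=-80.3922
V0=28.8363

Since d<R<u, set p* = (R−d)/(u−d) = 0.7436; price each node as the discounted p*-expectation of its children.
At expiry t=4: V(4,0)=55.8736, V(4,1)=41.9157, V(4,2)=20.5008, V(4,3)=12.3550, V(4,4)=62.7638
Node (3,0) S=35.7896: V=(p*·41.9157+(1−p*)·55.8736)/1.02=44.6026; Δ=(41.9157−55.8736)/(40.0843−26.1264)=-1.0000; B=V−Δ·S=80.3922
Node (3,1) S=54.9100: V=(p*·20.5008+(1−p*)·41.9157)/1.02=25.4821; Δ=(20.5008−41.9157)/(61.4992−40.0843)=-1.0000; B=V−Δ·S=80.3922
Node (3,2) S=84.2455: V=(p*·12.3550+(1−p*)·20.5008)/1.02=14.1604; Δ=(12.3550−20.5008)/(94.3550−61.4992)=-0.2479; B=V−Δ·S=35.0471
Node (3,3) S=129.2534: V=(p*·62.7638+(1−p*)·12.3550)/1.02=48.8612; Δ=(62.7638−12.3550)/(144.7638−94.3550)=1.0000; B=V−Δ·S=-80.3922
Node (2,0) S=49.0268: V=(p*·25.4821+(1−p*)·44.6026)/1.02=29.7890; Δ=(25.4821−44.6026)/(54.9100−35.7896)=-1.0000; B=V−Δ·S=78.8158
Node (2,1) S=75.2192: V=(p*·14.1604+(1−p*)·25.4821)/1.02=16.7289; Δ=(14.1604−25.4821)/(84.2455−54.9100)=-0.3859; B=V−Δ·S=45.7589
Node (2,2) S=115.4048: V=(p*·48.8612+(1−p*)·14.1604)/1.02=39.1800; Δ=(48.8612−14.1604)/(129.2534−84.2455)=0.7710; B=V−Δ·S=-49.7964
Node (1,0) S=67.1600: V=(p*·16.7289+(1−p*)·29.7890)/1.02=19.6839; Δ=(16.7289−29.7890)/(75.2192−49.0268)=-0.4986; B=V−Δ·S=53.1716
Node (1,1) S=103.0400: V=(p*·39.1800+(1−p*)·16.7289)/1.02=32.7679; Δ=(39.1800−16.7289)/(115.4048−75.2192)=0.5587; B=V−Δ·S=-24.7991
Node (0,0) S=92.0000: V=(p*·32.7679+(1−p*)·19.6839)/1.02=28.8363; Δ=(32.7679−19.6839)/(103.0400−67.1600)=0.3647; B=V−Δ·S=-4.7123
Check: Δ(0,0)·S0 + B(0,0) = 28.8363 = V0.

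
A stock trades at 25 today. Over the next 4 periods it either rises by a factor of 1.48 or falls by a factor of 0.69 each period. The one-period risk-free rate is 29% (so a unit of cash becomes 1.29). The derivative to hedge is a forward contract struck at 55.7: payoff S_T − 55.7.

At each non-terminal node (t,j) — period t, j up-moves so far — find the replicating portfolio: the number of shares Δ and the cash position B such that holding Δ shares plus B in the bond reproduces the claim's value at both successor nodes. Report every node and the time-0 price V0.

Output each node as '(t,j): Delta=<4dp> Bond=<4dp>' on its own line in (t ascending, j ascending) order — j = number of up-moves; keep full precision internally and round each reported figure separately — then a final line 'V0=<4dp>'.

Under the risk-neutral measure, an up-move has probability p* = (R−d)/(u−d) = 0.7595 and values discount at R = 1.29.
Terminal values V(4,·): V(4,0)=-50.0332, V(4,1)=-43.5452, V(4,2)=-29.6288, V(4,3)=0.2209, V(4,4)=64.2463
Node (3,0) S=8.2127: V=(p*·-43.5452+(1−p*)·-50.0332)/1.29=-34.9656; Δ=(-43.5452−-50.0332)/(12.1548−5.6668)=1.0000; B=V−Δ·S=-43.1783
Node (3,1) S=17.6157: V=(p*·-29.6288+(1−p*)·-43.5452)/1.29=-25.5626; Δ=(-29.6288−-43.5452)/(26.0712−12.1548)=1.0000; B=V−Δ·S=-43.1783
Node (3,2) S=37.7844: V=(p*·0.2209+(1−p*)·-29.6288)/1.29=-5.3939; Δ=(0.2209−-29.6288)/(55.9209−26.0712)=1.0000; B=V−Δ·S=-43.1783
Node (3,3) S=81.0448: V=(p*·64.2463+(1−p*)·0.2209)/1.29=37.8665; Δ=(64.2463−0.2209)/(119.9463−55.9209)=1.0000; B=V−Δ·S=-43.1783
Node (2,0) S=11.9025: V=(p*·-25.5626+(1−p*)·-34.9656)/1.29=-21.5690; Δ=(-25.5626−-34.9656)/(17.6157−8.2127)=1.0000; B=V−Δ·S=-33.4715
Node (2,1) S=25.5300: V=(p*·-5.3939+(1−p*)·-25.5626)/1.29=-7.9415; Δ=(-5.3939−-25.5626)/(37.7844−17.6157)=1.0000; B=V−Δ·S=-33.4715
Node (2,2) S=54.7600: V=(p*·37.8665+(1−p*)·-5.3939)/1.29=21.2885; Δ=(37.8665−-5.3939)/(81.0448−37.7844)=1.0000; B=V−Δ·S=-33.4715
Node (1,0) S=17.2500: V=(p*·-7.9415+(1−p*)·-21.5690)/1.29=-8.6969; Δ=(-7.9415−-21.5690)/(25.5300−11.9025)=1.0000; B=V−Δ·S=-25.9469
Node (1,1) S=37.0000: V=(p*·21.2885+(1−p*)·-7.9415)/1.29=11.0531; Δ=(21.2885−-7.9415)/(54.7600−25.5300)=1.0000; B=V−Δ·S=-25.9469
Node (0,0) S=25.0000: V=(p*·11.0531+(1−p*)·-8.6969)/1.29=4.8861; Δ=(11.0531−-8.6969)/(37.0000−17.2500)=1.0000; B=V−Δ·S=-20.1139
The time-0 hedge costs 4.8861, which is the no-arbitrage price.

(0,0): Delta=1.0000 Bond=-20.1139
(1,0): Delta=1.0000 Bond=-25.9469
(1,1): Delta=1.0000 Bond=-25.9469
(2,0): Delta=1.0000 Bond=-33.4715
(2,1): Delta=1.0000 Bond=-33.4715
(2,2): Delta=1.0000 Bond=-33.4715
(3,0): Delta=1.0000 Bond=-43.1783
(3,1): Delta=1.0000 Bond=-43.1783
(3,2): Delta=1.0000 Bond=-43.1783
(3,3): Delta=1.0000 Bond=-43.1783
V0=4.8861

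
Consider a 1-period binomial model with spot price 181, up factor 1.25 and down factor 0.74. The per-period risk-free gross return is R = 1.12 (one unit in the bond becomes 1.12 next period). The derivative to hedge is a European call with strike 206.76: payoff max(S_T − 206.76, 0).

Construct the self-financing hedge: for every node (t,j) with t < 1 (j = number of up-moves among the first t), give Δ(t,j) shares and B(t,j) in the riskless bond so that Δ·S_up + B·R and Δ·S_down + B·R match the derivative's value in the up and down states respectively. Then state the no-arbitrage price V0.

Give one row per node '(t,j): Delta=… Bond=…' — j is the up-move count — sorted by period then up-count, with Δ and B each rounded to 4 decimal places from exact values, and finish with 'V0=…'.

Risk-neutral probability p* = (R−d)/(u−d) = (1.12−0.74)/(1.25−0.74) = 0.7451.
Payoff layer (t=1): V(1,0)=0.0000, V(1,1)=19.4900
  t=0,j=0: stock 181.0000 → up 226.2500 (V=19.4900), down 133.9400 (V=0.0000). Price 12.9660; hedge Δ=0.2111, bond B=-25.2496.
Check: Δ(0,0)·S0 + B(0,0) = 12.9660 = V0.

(0,0): Delta=0.2111 Bond=-25.2496
V0=12.9660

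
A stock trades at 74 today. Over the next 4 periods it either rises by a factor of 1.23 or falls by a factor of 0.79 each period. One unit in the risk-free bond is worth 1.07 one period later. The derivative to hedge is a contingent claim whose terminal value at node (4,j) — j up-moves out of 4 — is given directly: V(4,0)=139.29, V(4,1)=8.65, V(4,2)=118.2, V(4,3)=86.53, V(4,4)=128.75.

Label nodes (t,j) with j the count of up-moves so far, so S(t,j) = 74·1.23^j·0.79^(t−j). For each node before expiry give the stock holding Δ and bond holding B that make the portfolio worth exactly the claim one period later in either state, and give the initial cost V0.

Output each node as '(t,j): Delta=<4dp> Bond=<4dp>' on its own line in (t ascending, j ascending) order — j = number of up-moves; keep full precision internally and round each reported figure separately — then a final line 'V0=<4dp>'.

(0,0): Delta=0.4579 Bond=38.6088
(1,0): Delta=0.6995 Bond=27.1824
(1,1): Delta=0.3691 Bond=49.3852
(2,0): Delta=1.0214 Bond=14.2210
(2,1): Delta=0.5814 Bond=37.5790
(2,2): Delta=0.2912 Bond=61.5639
(3,0): Delta=-8.1379 Bond=349.3908
(3,1): Delta=4.3830 Bond=-175.7402
(3,2): Delta=-0.8138 Bond=163.6094
(3,3): Delta=0.6968 Bond=10.0242
V0=72.4898

Since d<R<u, set p* = (R−d)/(u−d) = 0.6364; price each node as the discounted p*-expectation of its children.
Payoff layer (t=4): V(4,0)=139.2900, V(4,1)=8.6500, V(4,2)=118.2000, V(4,3)=86.5300, V(4,4)=128.7500
Node (3,0) S=36.4849: V=(p*·8.6500+(1−p*)·139.2900)/1.07=52.4817; Δ=(8.6500−139.2900)/(44.8764−28.8231)=-8.1379; B=V−Δ·S=349.3908
Node (3,1) S=56.8056: V=(p*·118.2000+(1−p*)·8.6500)/1.07=73.2370; Δ=(118.2000−8.6500)/(69.8709−44.8764)=4.3830; B=V−Δ·S=-175.7402
Node (3,2) S=88.4441: V=(p*·86.5300+(1−p*)·118.2000)/1.07=91.6321; Δ=(86.5300−118.2000)/(108.7863−69.8709)=-0.8138; B=V−Δ·S=163.6094
Node (3,3) S=137.7042: V=(p*·128.7500+(1−p*)·86.5300)/1.07=105.9788; Δ=(128.7500−86.5300)/(169.3761−108.7863)=0.6968; B=V−Δ·S=10.0242
Node (2,0) S=46.1834: V=(p*·73.2370+(1−p*)·52.4817)/1.07=61.3922; Δ=(73.2370−52.4817)/(56.8056−36.4849)=1.0214; B=V−Δ·S=14.2210
Node (2,1) S=71.9058: V=(p*·91.6321+(1−p*)·73.2370)/1.07=79.3860; Δ=(91.6321−73.2370)/(88.4441−56.8056)=0.5814; B=V−Δ·S=37.5790
Node (2,2) S=111.9546: V=(p*·105.9788+(1−p*)·91.6321)/1.07=94.1699; Δ=(105.9788−91.6321)/(137.7042−88.4441)=0.2912; B=V−Δ·S=61.5639
Node (1,0) S=58.4600: V=(p*·79.3860+(1−p*)·61.3922)/1.07=68.0774; Δ=(79.3860−61.3922)/(71.9058−46.1834)=0.6995; B=V−Δ·S=27.1824
Node (1,1) S=91.0200: V=(p*·94.1699+(1−p*)·79.3860)/1.07=82.9850; Δ=(94.1699−79.3860)/(111.9546−71.9058)=0.3691; B=V−Δ·S=49.3852
Node (0,0) S=74.0000: V=(p*·82.9850+(1−p*)·68.0774)/1.07=72.4898; Δ=(82.9850−68.0774)/(91.0200−58.4600)=0.4579; B=V−Δ·S=38.6088
Check: Δ(0,0)·S0 + B(0,0) = 72.4898 = V0.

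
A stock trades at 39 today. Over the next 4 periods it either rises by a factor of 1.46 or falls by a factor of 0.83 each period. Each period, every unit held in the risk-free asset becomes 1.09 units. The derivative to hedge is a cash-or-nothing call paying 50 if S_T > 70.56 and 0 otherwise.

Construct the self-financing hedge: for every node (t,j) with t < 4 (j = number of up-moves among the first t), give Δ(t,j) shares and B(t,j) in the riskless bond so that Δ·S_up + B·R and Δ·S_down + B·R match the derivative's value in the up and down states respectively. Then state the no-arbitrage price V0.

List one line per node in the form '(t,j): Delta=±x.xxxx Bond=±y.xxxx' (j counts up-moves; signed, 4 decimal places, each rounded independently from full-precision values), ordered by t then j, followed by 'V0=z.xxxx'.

(0,0): Delta=0.4716 Bond=-11.5141
(1,0): Delta=0.3515 Bond=-8.6635
(1,1): Delta=0.5687 Bond=-18.0818
(2,0): Delta=0.0000 Bond=0.0000
(2,1): Delta=0.6358 Bond=-22.8817
(2,2): Delta=0.5144 Bond=-15.1943
(3,0): Delta=0.0000 Bond=0.0000
(3,1): Delta=0.0000 Bond=0.0000
(3,2): Delta=1.1502 Bond=-60.4340
(3,3): Delta=0.0000 Bond=45.8716
V0=6.8766

Risk-neutral probability p* = (R−d)/(u−d) = (1.09−0.83)/(1.46−0.83) = 0.4127.
Terminal payoffs: V(4,0)=0.0000, V(4,1)=0.0000, V(4,2)=0.0000, V(4,3)=50.0000, V(4,4)=50.0000
(3,0): S=22.2997. Δ = (V_up−V_dn)/(S_up−S_dn) = (0.0000−0.0000)/(32.5576−18.5087) = 0.0000. V = [p*·0.0000 + (1−p*)·0.0000]/1.09 = 0.0000. B = V − Δ·S = 0.0000.
(3,1): S=39.2260. Δ = (V_up−V_dn)/(S_up−S_dn) = (0.0000−0.0000)/(57.2699−32.5576) = 0.0000. V = [p*·0.0000 + (1−p*)·0.0000]/1.09 = 0.0000. B = V − Δ·S = 0.0000.
(3,2): S=68.9999. Δ = (V_up−V_dn)/(S_up−S_dn) = (50.0000−0.0000)/(100.7398−57.2699) = 1.1502. V = [p*·50.0000 + (1−p*)·0.0000]/1.09 = 18.9311. B = V − Δ·S = -60.4340.
(3,3): S=121.3733. Δ = (V_up−V_dn)/(S_up−S_dn) = (50.0000−50.0000)/(177.2050−100.7398) = 0.0000. V = [p*·50.0000 + (1−p*)·50.0000]/1.09 = 45.8716. B = V − Δ·S = 45.8716.
(2,0): S=26.8671. Δ = (V_up−V_dn)/(S_up−S_dn) = (0.0000−0.0000)/(39.2260−22.2997) = 0.0000. V = [p*·0.0000 + (1−p*)·0.0000]/1.09 = 0.0000. B = V − Δ·S = 0.0000.
(2,1): S=47.2602. Δ = (V_up−V_dn)/(S_up−S_dn) = (18.9311−0.0000)/(68.9999−39.2260) = 0.6358. V = [p*·18.9311 + (1−p*)·0.0000]/1.09 = 7.1677. B = V − Δ·S = -22.8817.
(2,2): S=83.1324. Δ = (V_up−V_dn)/(S_up−S_dn) = (45.8716−18.9311)/(121.3733−68.9999) = 0.5144. V = [p*·45.8716 + (1−p*)·18.9311]/1.09 = 27.5683. B = V − Δ·S = -15.1943.
(1,0): S=32.3700. Δ = (V_up−V_dn)/(S_up−S_dn) = (7.1677−0.0000)/(47.2602−26.8671) = 0.3515. V = [p*·7.1677 + (1−p*)·0.0000]/1.09 = 2.7139. B = V − Δ·S = -8.6635.
(1,1): S=56.9400. Δ = (V_up−V_dn)/(S_up−S_dn) = (27.5683−7.1677)/(83.1324−47.2602) = 0.5687. V = [p*·27.5683 + (1−p*)·7.1677]/1.09 = 14.3000. B = V − Δ·S = -18.0818.
(0,0): S=39.0000. Δ = (V_up−V_dn)/(S_up−S_dn) = (14.3000−2.7139)/(56.9400−32.3700) = 0.4716. V = [p*·14.3000 + (1−p*)·2.7139]/1.09 = 6.8766. B = V − Δ·S = -11.5141.
Root portfolio cost Δ·39+B reproduces V0=6.8766.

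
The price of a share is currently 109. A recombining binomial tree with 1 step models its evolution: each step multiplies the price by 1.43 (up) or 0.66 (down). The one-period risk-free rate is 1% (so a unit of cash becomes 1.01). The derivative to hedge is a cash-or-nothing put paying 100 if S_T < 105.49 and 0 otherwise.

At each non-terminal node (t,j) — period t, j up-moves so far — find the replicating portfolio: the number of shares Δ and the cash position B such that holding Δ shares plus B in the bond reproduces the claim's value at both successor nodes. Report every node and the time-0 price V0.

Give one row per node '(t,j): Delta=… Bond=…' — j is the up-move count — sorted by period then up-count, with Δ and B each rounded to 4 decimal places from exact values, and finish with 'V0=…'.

(0,0): Delta=-1.1915 Bond=183.8755
V0=54.0054

The replicating-portfolio and risk-neutral prices coincide; use p* = (1.01−0.66)/(1.43−0.66) = 0.4545 for the latter.
Terminal values V(1,·): V(1,0)=100.0000, V(1,1)=0.0000
Node (0,0) S=109.0000: V=(p*·0.0000+(1−p*)·100.0000)/1.01=54.0054; Δ=(0.0000−100.0000)/(155.8700−71.9400)=-1.1915; B=V−Δ·S=183.8755
Each (Δ,B) replicates both successor values, so the strategy is self-financing and V0 is arbitrage-free.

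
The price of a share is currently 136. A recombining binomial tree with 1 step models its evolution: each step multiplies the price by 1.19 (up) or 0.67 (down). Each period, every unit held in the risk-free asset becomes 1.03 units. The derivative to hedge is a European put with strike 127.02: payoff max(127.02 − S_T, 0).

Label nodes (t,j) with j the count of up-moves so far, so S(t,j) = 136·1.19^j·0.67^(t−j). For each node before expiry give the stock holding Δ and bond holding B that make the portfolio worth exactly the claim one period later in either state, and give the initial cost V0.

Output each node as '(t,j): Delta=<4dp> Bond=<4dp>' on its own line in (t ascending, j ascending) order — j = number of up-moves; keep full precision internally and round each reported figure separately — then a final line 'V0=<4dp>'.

Since d<R<u, set p* = (R−d)/(u−d) = 0.6923; price each node as the discounted p*-expectation of its children.
Terminal values V(1,·): V(1,0)=35.9000, V(1,1)=0.0000
(0,0): S=136.0000. Δ = (V_up−V_dn)/(S_up−S_dn) = (0.0000−35.9000)/(161.8400−91.1200) = -0.5076. V = [p*·0.0000 + (1−p*)·35.9000]/1.03 = 10.7244. B = V − Δ·S = 79.7629.
The time-0 hedge costs 10.7244, which is the no-arbitrage price.

(0,0): Delta=-0.5076 Bond=79.7629
V0=10.7244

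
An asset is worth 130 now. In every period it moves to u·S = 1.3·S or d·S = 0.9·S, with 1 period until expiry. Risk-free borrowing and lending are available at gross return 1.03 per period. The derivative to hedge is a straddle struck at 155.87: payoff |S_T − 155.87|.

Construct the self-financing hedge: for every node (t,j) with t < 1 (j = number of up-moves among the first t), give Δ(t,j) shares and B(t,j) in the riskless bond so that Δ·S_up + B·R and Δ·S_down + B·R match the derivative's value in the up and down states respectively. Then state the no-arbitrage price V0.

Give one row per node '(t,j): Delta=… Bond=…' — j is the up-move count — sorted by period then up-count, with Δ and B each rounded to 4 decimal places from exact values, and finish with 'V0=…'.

(0,0): Delta=-0.4950 Bond=93.9660
V0=29.6160

Risk-neutral probability p* = (R−d)/(u−d) = (1.03−0.9)/(1.3−0.9) = 0.3250.
Payoff layer (t=1): V(1,0)=38.8700, V(1,1)=13.1300
(0,0): S=130.0000. Δ = (V_up−V_dn)/(S_up−S_dn) = (13.1300−38.8700)/(169.0000−117.0000) = -0.4950. V = [p*·13.1300 + (1−p*)·38.8700]/1.03 = 29.6160. B = V − Δ·S = 93.9660.
Root portfolio cost Δ·130+B reproduces V0=29.6160.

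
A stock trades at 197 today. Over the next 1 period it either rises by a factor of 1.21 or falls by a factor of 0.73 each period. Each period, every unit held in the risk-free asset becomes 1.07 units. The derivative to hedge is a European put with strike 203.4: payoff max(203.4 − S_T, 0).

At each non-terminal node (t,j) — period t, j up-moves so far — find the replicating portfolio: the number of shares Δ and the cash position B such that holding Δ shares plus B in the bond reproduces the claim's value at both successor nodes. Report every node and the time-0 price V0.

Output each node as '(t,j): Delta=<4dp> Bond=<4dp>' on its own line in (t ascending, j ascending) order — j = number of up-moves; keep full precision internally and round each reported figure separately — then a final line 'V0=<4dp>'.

The replicating-portfolio and risk-neutral prices coincide; use p* = (1.07−0.73)/(1.21−0.73) = 0.7083 for the latter.
At expiry t=1: V(1,0)=59.5900, V(1,1)=0.0000
  t=0,j=0: stock 197.0000 → up 238.3700 (V=0.0000), down 143.8100 (V=59.5900). Price 16.2434; hedge Δ=-0.6302, bond B=140.3892.
Each (Δ,B) replicates both successor values, so the strategy is self-financing and V0 is arbitrage-free.

(0,0): Delta=-0.6302 Bond=140.3892
V0=16.2434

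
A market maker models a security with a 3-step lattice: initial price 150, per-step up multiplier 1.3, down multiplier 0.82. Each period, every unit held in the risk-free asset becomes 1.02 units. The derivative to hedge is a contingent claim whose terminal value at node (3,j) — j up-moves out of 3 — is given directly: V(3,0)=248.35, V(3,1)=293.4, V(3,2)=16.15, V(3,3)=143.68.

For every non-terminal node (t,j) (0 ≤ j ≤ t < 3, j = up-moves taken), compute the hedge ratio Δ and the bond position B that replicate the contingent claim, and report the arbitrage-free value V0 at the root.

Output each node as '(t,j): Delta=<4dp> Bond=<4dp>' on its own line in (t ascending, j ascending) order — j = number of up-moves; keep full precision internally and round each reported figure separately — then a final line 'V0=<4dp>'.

(0,0): Delta=-1.2990 Bond=373.3149
(1,0): Delta=-1.4819 Bond=403.2827
(1,1): Delta=-1.1374 Bond=349.2791
(2,0): Delta=0.9305 Bond=168.0290
(2,1): Delta=-3.6123 Bond=751.9955
(2,2): Delta=1.0481 Bond=-197.7586
V0=178.4696

The replicating-portfolio and risk-neutral prices coincide; use p* = (1.02−0.82)/(1.3−0.82) = 0.4167 for the latter.
Terminal payoffs: V(3,0)=248.3500, V(3,1)=293.4000, V(3,2)=16.1500, V(3,3)=143.6800
(2,0): S=100.8600. Δ = (V_up−V_dn)/(S_up−S_dn) = (293.4000−248.3500)/(131.1180−82.7052) = 0.9305. V = [p*·293.4000 + (1−p*)·248.3500]/1.02 = 261.8832. B = V − Δ·S = 168.0290.
(2,1): S=159.9000. Δ = (V_up−V_dn)/(S_up−S_dn) = (16.1500−293.4000)/(207.8700−131.1180) = -3.6123. V = [p*·16.1500 + (1−p*)·293.4000]/1.02 = 174.3913. B = V − Δ·S = 751.9955.
(2,2): S=253.5000. Δ = (V_up−V_dn)/(S_up−S_dn) = (143.6800−16.1500)/(329.5500−207.8700) = 1.0481. V = [p*·143.6800 + (1−p*)·16.1500]/1.02 = 67.9289. B = V − Δ·S = -197.7586.
(1,0): S=123.0000. Δ = (V_up−V_dn)/(S_up−S_dn) = (174.3913−261.8832)/(159.9000−100.8600) = -1.4819. V = [p*·174.3913 + (1−p*)·261.8832]/1.02 = 221.0081. B = V − Δ·S = 403.2827.
(1,1): S=195.0000. Δ = (V_up−V_dn)/(S_up−S_dn) = (67.9289−174.3913)/(253.5000−159.9000) = -1.1374. V = [p*·67.9289 + (1−p*)·174.3913]/1.02 = 127.4824. B = V − Δ·S = 349.2791.
(0,0): S=150.0000. Δ = (V_up−V_dn)/(S_up−S_dn) = (127.4824−221.0081)/(195.0000−123.0000) = -1.2990. V = [p*·127.4824 + (1−p*)·221.0081]/1.02 = 178.4696. B = V − Δ·S = 373.3149.
Each (Δ,B) replicates both successor values, so the strategy is self-financing and V0 is arbitrage-free.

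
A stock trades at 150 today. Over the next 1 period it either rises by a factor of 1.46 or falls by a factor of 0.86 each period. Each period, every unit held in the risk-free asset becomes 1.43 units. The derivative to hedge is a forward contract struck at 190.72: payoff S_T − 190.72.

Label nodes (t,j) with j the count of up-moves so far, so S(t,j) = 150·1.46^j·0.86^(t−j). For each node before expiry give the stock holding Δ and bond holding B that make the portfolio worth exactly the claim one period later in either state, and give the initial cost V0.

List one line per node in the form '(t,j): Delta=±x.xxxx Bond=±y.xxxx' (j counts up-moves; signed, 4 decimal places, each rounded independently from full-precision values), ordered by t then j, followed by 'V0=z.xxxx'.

(0,0): Delta=1.0000 Bond=-133.3706
V0=16.6294

Risk-neutral probability p* = (R−d)/(u−d) = (1.43−0.86)/(1.46−0.86) = 0.9500.
Payoff layer (t=1): V(1,0)=-61.7200, V(1,1)=28.2800
(0,0): S=150.0000. Δ = (V_up−V_dn)/(S_up−S_dn) = (28.2800−-61.7200)/(219.0000−129.0000) = 1.0000. V = [p*·28.2800 + (1−p*)·-61.7200]/1.43 = 16.6294. B = V − Δ·S = -133.3706.
Root portfolio cost Δ·150+B reproduces V0=16.6294.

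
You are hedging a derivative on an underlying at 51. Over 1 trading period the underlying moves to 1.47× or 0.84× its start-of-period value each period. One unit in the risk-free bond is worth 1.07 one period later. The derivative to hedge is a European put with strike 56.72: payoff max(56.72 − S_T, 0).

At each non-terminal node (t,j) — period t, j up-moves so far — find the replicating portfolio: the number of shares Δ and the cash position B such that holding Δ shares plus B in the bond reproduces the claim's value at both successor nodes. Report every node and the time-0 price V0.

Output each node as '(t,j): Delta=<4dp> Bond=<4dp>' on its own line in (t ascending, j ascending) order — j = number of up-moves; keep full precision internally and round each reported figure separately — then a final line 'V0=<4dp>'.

(0,0): Delta=-0.4320 Bond=30.2679
V0=8.2362

Since d<R<u, set p* = (R−d)/(u−d) = 0.3651; price each node as the discounted p*-expectation of its children.
At expiry t=1: V(1,0)=13.8800, V(1,1)=0.0000
Node (0,0) S=51.0000: V=(p*·0.0000+(1−p*)·13.8800)/1.07=8.2362; Δ=(0.0000−13.8800)/(74.9700−42.8400)=-0.4320; B=V−Δ·S=30.2679
Each (Δ,B) replicates both successor values, so the strategy is self-financing and V0 is arbitrage-free.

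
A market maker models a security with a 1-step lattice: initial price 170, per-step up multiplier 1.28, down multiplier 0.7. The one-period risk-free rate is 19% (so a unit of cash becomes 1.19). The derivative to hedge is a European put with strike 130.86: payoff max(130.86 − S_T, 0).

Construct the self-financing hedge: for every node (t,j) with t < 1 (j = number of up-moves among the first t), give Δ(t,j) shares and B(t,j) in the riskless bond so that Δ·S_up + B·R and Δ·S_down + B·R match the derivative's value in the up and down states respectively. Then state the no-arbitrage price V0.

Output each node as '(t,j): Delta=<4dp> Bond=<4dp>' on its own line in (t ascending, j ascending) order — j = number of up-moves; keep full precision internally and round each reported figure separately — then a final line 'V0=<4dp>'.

(0,0): Delta=-0.1203 Bond=21.9948
V0=1.5465

Under the risk-neutral measure, an up-move has probability p* = (R−d)/(u−d) = 0.8448 and values discount at R = 1.19.
Terminal payoffs: V(1,0)=11.8600, V(1,1)=0.0000
(0,0): S=170.0000. Δ = (V_up−V_dn)/(S_up−S_dn) = (0.0000−11.8600)/(217.6000−119.0000) = -0.1203. V = [p*·0.0000 + (1−p*)·11.8600]/1.19 = 1.5465. B = V − Δ·S = 21.9948.
Self-financing check: at every node Δ·S+B equals the discounted successor values.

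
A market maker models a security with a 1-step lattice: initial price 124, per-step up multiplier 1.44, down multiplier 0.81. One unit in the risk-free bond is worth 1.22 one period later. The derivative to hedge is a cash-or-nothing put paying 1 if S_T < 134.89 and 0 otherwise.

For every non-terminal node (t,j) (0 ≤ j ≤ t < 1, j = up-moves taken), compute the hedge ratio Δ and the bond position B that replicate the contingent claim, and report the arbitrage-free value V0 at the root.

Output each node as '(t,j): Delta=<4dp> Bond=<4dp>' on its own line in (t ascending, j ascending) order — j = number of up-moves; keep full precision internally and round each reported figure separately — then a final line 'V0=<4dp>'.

Since d<R<u, set p* = (R−d)/(u−d) = 0.6508; price each node as the discounted p*-expectation of its children.
At expiry t=1: V(1,0)=1.0000, V(1,1)=0.0000
Node (0,0) S=124.0000: V=(p*·0.0000+(1−p*)·1.0000)/1.22=0.2862; Δ=(0.0000−1.0000)/(178.5600−100.4400)=-0.0128; B=V−Δ·S=1.8735
Self-financing check: at every node Δ·S+B equals the discounted successor values.

(0,0): Delta=-0.0128 Bond=1.8735
V0=0.2862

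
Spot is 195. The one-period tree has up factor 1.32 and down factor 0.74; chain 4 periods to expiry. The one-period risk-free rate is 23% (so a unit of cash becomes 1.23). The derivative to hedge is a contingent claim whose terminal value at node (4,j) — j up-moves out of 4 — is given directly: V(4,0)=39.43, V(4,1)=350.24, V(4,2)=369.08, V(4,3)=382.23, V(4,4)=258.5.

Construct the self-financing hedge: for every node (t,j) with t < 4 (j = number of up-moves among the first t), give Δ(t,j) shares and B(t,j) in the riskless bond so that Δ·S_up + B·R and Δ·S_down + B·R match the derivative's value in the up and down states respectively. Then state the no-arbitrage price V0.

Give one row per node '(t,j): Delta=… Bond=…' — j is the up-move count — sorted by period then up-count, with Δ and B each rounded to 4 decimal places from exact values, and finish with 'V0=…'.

The replicating-portfolio and risk-neutral prices coincide; use p* = (1.23−0.74)/(1.32−0.74) = 0.8448 for the latter.
Payoff layer (t=4): V(4,0)=39.4300, V(4,1)=350.2400, V(4,2)=369.0800, V(4,3)=382.2300, V(4,4)=258.5000
(3,0): S=79.0187. Δ = (V_up−V_dn)/(S_up−S_dn) = (350.2400−39.4300)/(104.3047−58.4738) = 6.7817. V = [p*·350.2400 + (1−p*)·39.4300]/1.23 = 245.5373. B = V − Δ·S = -290.3420.
(3,1): S=140.9522. Δ = (V_up−V_dn)/(S_up−S_dn) = (369.0800−350.2400)/(186.0570−104.3047) = 0.2305. V = [p*·369.0800 + (1−p*)·350.2400]/1.23 = 297.6883. B = V − Δ·S = 265.2055.
(3,2): S=251.4283. Δ = (V_up−V_dn)/(S_up−S_dn) = (382.2300−369.0800)/(331.8854−186.0570) = 0.0902. V = [p*·382.2300 + (1−p*)·369.0800]/1.23 = 309.0971. B = V − Δ·S = 286.4247.
(3,3): S=448.4938. Δ = (V_up−V_dn)/(S_up−S_dn) = (258.5000−382.2300)/(592.0118−331.8854) = -0.4757. V = [p*·258.5000 + (1−p*)·382.2300]/1.23 = 225.7719. B = V − Δ·S = 439.0995.
(2,0): S=106.7820. Δ = (V_up−V_dn)/(S_up−S_dn) = (297.6883−245.5373)/(140.9522−79.0187) = 0.8420. V = [p*·297.6883 + (1−p*)·245.5373]/1.23 = 235.4438. B = V − Δ·S = 145.5283.
(2,1): S=190.4760. Δ = (V_up−V_dn)/(S_up−S_dn) = (309.0971−297.6883)/(251.4283−140.9522) = 0.1033. V = [p*·309.0971 + (1−p*)·297.6883]/1.23 = 249.8592. B = V − Δ·S = 230.1887.
(2,2): S=339.7680. Δ = (V_up−V_dn)/(S_up−S_dn) = (225.7719−309.0971)/(448.4938−251.4283) = -0.4228. V = [p*·225.7719 + (1−p*)·309.0971]/1.23 = 194.0664. B = V − Δ·S = 337.7306.
(1,0): S=144.3000. Δ = (V_up−V_dn)/(S_up−S_dn) = (249.8592−235.4438)/(190.4760−106.7820) = 0.1722. V = [p*·249.8592 + (1−p*)·235.4438]/1.23 = 201.3190. B = V − Δ·S = 176.4648.
(1,1): S=257.4000. Δ = (V_up−V_dn)/(S_up−S_dn) = (194.0664−249.8592)/(339.7680−190.4760) = -0.3737. V = [p*·194.0664 + (1−p*)·249.8592]/1.23 = 164.8162. B = V − Δ·S = 261.0106.
(0,0): S=195.0000. Δ = (V_up−V_dn)/(S_up−S_dn) = (164.8162−201.3190)/(257.4000−144.3000) = -0.3227. V = [p*·164.8162 + (1−p*)·201.3190]/1.23 = 138.6020. B = V − Δ·S = 201.5377.
Check: Δ(0,0)·S0 + B(0,0) = 138.6020 = V0.

(0,0): Delta=-0.3227 Bond=201.5377
(1,0): Delta=0.1722 Bond=176.4648
(1,1): Delta=-0.3737 Bond=261.0106
(2,0): Delta=0.8420 Bond=145.5283
(2,1): Delta=0.1033 Bond=230.1887
(2,2): Delta=-0.4228 Bond=337.7306
(3,0): Delta=6.7817 Bond=-290.3420
(3,1): Delta=0.2305 Bond=265.2055
(3,2): Delta=0.0902 Bond=286.4247
(3,3): Delta=-0.4757 Bond=439.0995
V0=138.6020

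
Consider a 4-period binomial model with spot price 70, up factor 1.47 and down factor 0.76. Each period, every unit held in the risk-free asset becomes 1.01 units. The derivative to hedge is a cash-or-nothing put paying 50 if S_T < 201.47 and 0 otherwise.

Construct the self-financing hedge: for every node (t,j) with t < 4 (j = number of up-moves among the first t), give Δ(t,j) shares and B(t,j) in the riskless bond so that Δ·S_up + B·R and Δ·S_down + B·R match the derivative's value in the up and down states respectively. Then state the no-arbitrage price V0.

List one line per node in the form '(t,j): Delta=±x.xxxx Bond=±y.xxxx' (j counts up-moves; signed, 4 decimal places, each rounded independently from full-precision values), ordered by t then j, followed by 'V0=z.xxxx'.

Risk-neutral probability p* = (R−d)/(u−d) = (1.01−0.76)/(1.47−0.76) = 0.3521.
Terminal values V(4,·): V(4,0)=50.0000, V(4,1)=50.0000, V(4,2)=50.0000, V(4,3)=50.0000, V(4,4)=0.0000
Node (3,0) S=30.7283: V=(p*·50.0000+(1−p*)·50.0000)/1.01=49.5050; Δ=(50.0000−50.0000)/(45.1706−23.3535)=0.0000; B=V−Δ·S=49.5050
Node (3,1) S=59.4350: V=(p*·50.0000+(1−p*)·50.0000)/1.01=49.5050; Δ=(50.0000−50.0000)/(87.3695−45.1706)=0.0000; B=V−Δ·S=49.5050
Node (3,2) S=114.9599: V=(p*·50.0000+(1−p*)·50.0000)/1.01=49.5050; Δ=(50.0000−50.0000)/(168.9910−87.3695)=0.0000; B=V−Δ·S=49.5050
Node (3,3) S=222.3566: V=(p*·0.0000+(1−p*)·50.0000)/1.01=32.0736; Δ=(0.0000−50.0000)/(326.8642−168.9910)=-0.3167; B=V−Δ·S=102.4962
Node (2,0) S=40.4320: V=(p*·49.5050+(1−p*)·49.5050)/1.01=49.0148; Δ=(49.5050−49.5050)/(59.4350−30.7283)=0.0000; B=V−Δ·S=49.0148
Node (2,1) S=78.2040: V=(p*·49.5050+(1−p*)·49.5050)/1.01=49.0148; Δ=(49.5050−49.5050)/(114.9599−59.4350)=0.0000; B=V−Δ·S=49.0148
Node (2,2) S=151.2630: V=(p*·32.0736+(1−p*)·49.5050)/1.01=42.9378; Δ=(32.0736−49.5050)/(222.3566−114.9599)=-0.1623; B=V−Δ·S=67.4889
Node (1,0) S=53.2000: V=(p*·49.0148+(1−p*)·49.0148)/1.01=48.5295; Δ=(49.0148−49.0148)/(78.2040−40.4320)=0.0000; B=V−Δ·S=48.5295
Node (1,1) S=102.9000: V=(p*·42.9378+(1−p*)·49.0148)/1.01=46.4109; Δ=(42.9378−49.0148)/(151.2630−78.2040)=-0.0832; B=V−Δ·S=54.9701
Node (0,0) S=70.0000: V=(p*·46.4109+(1−p*)·48.5295)/1.01=47.3104; Δ=(46.4109−48.5295)/(102.9000−53.2000)=-0.0426; B=V−Δ·S=50.2944
Root portfolio cost Δ·70+B reproduces V0=47.3104.

(0,0): Delta=-0.0426 Bond=50.2944
(1,0): Delta=0.0000 Bond=48.5295
(1,1): Delta=-0.0832 Bond=54.9701
(2,0): Delta=0.0000 Bond=49.0148
(2,1): Delta=0.0000 Bond=49.0148
(2,2): Delta=-0.1623 Bond=67.4889
(3,0): Delta=0.0000 Bond=49.5050
(3,1): Delta=0.0000 Bond=49.5050
(3,2): Delta=0.0000 Bond=49.5050
(3,3): Delta=-0.3167 Bond=102.4962
V0=47.3104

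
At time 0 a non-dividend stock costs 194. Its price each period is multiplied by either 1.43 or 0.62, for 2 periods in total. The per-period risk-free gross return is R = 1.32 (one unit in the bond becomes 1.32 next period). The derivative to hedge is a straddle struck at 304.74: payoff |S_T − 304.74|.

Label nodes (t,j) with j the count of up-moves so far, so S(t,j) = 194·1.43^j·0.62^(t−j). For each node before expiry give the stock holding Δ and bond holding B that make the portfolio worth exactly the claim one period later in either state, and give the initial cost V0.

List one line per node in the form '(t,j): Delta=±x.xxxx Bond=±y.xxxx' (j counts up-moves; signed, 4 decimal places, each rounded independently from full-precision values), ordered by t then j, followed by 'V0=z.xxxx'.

(0,0): Delta=-0.2336 Bond=105.0653
(1,0): Delta=-1.0000 Bond=230.8636
(1,1): Delta=-0.1814 Bond=124.2011
V0=59.7386

Since d<R<u, set p* = (R−d)/(u−d) = 0.8642; price each node as the discounted p*-expectation of its children.
At expiry t=2: V(2,0)=230.1664, V(2,1)=132.7396, V(2,2)=91.9706
(1,0): S=120.2800. Δ = (V_up−V_dn)/(S_up−S_dn) = (132.7396−230.1664)/(172.0004−74.5736) = -1.0000. V = [p*·132.7396 + (1−p*)·230.1664]/1.32 = 110.5836. B = V − Δ·S = 230.8636.
(1,1): S=277.4200. Δ = (V_up−V_dn)/(S_up−S_dn) = (91.9706−132.7396)/(396.7106−172.0004) = -0.1814. V = [p*·91.9706 + (1−p*)·132.7396]/1.32 = 73.8690. B = V − Δ·S = 124.2011.
(0,0): S=194.0000. Δ = (V_up−V_dn)/(S_up−S_dn) = (73.8690−110.5836)/(277.4200−120.2800) = -0.2336. V = [p*·73.8690 + (1−p*)·110.5836]/1.32 = 59.7386. B = V − Δ·S = 105.0653.
The time-0 hedge costs 59.7386, which is the no-arbitrage price.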